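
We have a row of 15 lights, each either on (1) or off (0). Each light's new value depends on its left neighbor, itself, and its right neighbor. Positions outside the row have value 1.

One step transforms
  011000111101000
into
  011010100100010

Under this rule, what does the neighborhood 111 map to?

0

At position 7 the neighborhood is 111; the next row has 0 there.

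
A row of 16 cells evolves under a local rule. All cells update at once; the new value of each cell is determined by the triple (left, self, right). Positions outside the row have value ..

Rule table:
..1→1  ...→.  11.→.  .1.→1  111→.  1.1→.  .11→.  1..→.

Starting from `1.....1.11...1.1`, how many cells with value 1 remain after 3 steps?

1....11.....11.1
1...1......1...1
1..11.....11..11
count of 1: 7

7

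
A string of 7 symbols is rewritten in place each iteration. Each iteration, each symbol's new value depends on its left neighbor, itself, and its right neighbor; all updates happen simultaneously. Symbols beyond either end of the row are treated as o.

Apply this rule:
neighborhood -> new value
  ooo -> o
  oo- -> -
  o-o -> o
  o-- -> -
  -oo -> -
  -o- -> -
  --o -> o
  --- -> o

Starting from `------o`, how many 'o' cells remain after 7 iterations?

-ooooo-
o-ooo-o
-o-o-o-
o-o-o-o
-o-o-o-  (repeats iteration 3; period 2)
iteration 7: -o-o-o-
count of o: 3

3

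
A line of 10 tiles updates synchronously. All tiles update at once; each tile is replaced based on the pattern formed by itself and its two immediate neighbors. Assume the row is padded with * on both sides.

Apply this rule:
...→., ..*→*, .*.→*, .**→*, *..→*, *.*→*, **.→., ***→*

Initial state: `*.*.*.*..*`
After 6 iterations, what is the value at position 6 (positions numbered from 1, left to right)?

.*********
**********
**********  (fixed point — unchanged through iteration 6)
position 6 holds *

*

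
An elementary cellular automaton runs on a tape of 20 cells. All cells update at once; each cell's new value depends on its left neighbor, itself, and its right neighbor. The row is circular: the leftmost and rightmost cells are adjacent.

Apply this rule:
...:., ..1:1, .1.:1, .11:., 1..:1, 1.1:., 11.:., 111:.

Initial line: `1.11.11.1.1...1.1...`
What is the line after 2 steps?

1.......1.11.11.11.1
.1.....11...........

.1.....11...........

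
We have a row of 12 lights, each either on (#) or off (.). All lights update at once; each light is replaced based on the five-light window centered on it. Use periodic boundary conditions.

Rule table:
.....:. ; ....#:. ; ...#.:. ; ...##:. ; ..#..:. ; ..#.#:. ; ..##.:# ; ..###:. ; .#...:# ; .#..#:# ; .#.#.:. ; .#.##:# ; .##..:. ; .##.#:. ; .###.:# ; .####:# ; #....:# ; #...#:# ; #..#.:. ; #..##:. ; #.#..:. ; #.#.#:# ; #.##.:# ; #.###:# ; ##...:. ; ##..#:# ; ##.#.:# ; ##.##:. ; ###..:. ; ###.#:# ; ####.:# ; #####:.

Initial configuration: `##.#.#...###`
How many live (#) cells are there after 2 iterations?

7

####..##..#.
###.#.#.#..#
count of #: 7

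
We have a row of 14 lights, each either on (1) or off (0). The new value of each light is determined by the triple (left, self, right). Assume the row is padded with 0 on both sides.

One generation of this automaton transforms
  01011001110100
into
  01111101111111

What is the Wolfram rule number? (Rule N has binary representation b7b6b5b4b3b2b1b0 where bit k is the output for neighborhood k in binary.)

253

position 8: 111 → 1  (bit 7 = 1)
position 4: 110 → 1  (bit 6 = 1)
position 2: 101 → 1  (bit 5 = 1)
position 5: 100 → 1  (bit 4 = 1)
position 3: 011 → 1  (bit 3 = 1)
position 1: 010 → 1  (bit 2 = 1)
position 0: 001 → 0  (bit 1 = 0)
position 13: 000 → 1  (bit 0 = 1)
bits b7..b0 = 11111101 = 253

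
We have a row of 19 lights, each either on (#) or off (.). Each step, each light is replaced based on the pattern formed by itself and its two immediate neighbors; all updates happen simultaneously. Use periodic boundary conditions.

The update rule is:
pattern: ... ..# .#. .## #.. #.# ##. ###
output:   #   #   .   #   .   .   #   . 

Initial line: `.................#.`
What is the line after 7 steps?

#################..
#...............#.#
#.##############..#
#.#............#.##
#...###########..#.
..###.........#.#..
###.#.########....#

###.#.########....#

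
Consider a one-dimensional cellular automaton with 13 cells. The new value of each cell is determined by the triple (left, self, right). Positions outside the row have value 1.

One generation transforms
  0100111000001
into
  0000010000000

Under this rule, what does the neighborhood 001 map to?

0

At position 3 the neighborhood is 001; the next row has 0 there.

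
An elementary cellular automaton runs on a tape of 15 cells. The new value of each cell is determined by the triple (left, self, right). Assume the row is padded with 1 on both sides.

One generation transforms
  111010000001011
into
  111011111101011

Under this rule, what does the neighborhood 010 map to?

At position 4 the neighborhood is 010; the next row has 1 there.

1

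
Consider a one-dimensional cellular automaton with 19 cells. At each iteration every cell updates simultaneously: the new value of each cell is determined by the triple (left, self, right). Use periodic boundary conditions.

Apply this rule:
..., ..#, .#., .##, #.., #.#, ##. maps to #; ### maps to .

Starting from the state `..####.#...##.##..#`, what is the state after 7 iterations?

###..##############

###..##############
..####.............
###..##############  (repeats iteration 1; period 2)
iteration 7: ###..##############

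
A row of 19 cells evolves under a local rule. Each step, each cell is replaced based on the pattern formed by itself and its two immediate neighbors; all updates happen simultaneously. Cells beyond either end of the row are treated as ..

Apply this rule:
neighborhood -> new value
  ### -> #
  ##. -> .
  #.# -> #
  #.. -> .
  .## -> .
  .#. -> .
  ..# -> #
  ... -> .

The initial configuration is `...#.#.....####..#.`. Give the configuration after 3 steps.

#.#.....#.#...#....

..#.#.....#.##..#..
.#.#.....#.#...#...
#.#.....#.#...#....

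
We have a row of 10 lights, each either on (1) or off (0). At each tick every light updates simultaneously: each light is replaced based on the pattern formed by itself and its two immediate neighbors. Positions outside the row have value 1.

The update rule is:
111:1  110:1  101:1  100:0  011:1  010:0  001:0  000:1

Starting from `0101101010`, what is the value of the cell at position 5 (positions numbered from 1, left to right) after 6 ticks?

tick 1: 1011110101
tick 2: 1111111011
tick 3: 1111111111
tick 4: 1111111111  (fixed point — unchanged through tick 6)
position 5 holds 1

1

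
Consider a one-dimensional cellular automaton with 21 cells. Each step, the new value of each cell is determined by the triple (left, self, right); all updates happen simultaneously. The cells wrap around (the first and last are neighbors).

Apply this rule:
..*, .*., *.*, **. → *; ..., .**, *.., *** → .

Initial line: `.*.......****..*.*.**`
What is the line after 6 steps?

.*.**....*.*****...*.

**......*...*.*****.*
.*.....**..***....**.
**....*.*.*..*...*.*.
.*...******.**..*****
**..*.....**.*.*....*
.*.**....*.*****...*.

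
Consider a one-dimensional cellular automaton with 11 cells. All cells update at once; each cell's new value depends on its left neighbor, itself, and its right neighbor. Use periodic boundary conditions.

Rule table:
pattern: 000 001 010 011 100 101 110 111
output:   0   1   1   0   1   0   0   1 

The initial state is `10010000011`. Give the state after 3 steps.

01111000101
00110101101
11000100001

11000100001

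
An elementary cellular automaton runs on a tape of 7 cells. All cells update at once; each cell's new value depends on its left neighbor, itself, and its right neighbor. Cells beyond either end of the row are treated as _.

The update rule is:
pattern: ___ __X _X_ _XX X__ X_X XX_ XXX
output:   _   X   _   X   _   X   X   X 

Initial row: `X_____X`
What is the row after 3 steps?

_____X_
____X__
___X___

___X___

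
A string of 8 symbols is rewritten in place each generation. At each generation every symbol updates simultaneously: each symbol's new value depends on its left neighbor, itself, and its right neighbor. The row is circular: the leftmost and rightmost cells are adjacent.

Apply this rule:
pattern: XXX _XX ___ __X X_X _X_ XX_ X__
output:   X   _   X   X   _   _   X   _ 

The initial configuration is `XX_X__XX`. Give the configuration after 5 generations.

generation 1: XX___X_X
generation 2: XX_XX___
generation 3: _X__X_XX
generation 4: ___X___X
generation 5: _XX__XX_

_XX__XX_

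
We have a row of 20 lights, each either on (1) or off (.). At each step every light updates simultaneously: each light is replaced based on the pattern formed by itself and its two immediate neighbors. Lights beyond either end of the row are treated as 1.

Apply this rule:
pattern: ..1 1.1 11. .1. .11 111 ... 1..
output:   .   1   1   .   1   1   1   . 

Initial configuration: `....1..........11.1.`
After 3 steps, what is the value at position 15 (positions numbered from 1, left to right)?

1

.11...11111111.111.1
111.1.11111111111111
1111.111111111111111
position 15 holds 1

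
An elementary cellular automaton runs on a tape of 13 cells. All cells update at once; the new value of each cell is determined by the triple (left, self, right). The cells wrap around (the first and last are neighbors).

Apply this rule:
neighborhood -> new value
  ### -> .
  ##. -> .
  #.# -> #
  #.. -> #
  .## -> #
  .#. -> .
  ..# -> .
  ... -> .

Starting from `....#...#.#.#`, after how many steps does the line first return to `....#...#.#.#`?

step 1: #....#...#.#.
step 2: .#....#...#.#
step 3: #.#....#...#.
step 4: .#.#....#...#
step 5: #.#.#....#...
step 6: .#.#.#....#..
step 7: ..#.#.#....#.
step 8: ...#.#.#....#
step 9: #...#.#.#....
step 10: .#...#.#.#...
step 11: ..#...#.#.#..
step 12: ...#...#.#.#.
step 13: ....#...#.#.#

13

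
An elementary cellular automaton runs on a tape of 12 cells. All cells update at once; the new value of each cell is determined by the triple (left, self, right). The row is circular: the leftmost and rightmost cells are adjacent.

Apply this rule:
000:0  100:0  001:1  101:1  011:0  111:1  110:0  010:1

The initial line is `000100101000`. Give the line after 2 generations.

010010110000

001101111000
010010110000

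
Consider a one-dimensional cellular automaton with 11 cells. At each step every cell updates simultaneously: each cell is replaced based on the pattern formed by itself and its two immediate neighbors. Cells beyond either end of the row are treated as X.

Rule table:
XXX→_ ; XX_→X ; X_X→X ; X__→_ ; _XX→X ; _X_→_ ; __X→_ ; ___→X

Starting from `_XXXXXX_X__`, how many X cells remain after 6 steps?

4

XX____XX___
_X_XX_XX_X_
X_XXXXXXX_X
XXX_____XXX
__X_XXX_X__
___XX_XX___
count of X: 4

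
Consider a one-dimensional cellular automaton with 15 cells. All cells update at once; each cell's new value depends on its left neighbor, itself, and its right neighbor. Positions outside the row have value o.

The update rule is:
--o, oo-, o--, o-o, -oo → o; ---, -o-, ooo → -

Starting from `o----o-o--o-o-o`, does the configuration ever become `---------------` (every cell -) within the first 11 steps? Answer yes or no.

oo--o-o-oo-o-oo
-ooo-o-oooo-oo-
oo-oo-oo--ooooo
-oooooooooo----
oo--------oo--o
-oo------oooooo
oooo----oo-----
---oo--oooo---o
o-oooooo--oo-oo
ooo----ooooooo-
--oo--oo-----oo
step 11 is --oo--oo-----oo, still not uniform -

no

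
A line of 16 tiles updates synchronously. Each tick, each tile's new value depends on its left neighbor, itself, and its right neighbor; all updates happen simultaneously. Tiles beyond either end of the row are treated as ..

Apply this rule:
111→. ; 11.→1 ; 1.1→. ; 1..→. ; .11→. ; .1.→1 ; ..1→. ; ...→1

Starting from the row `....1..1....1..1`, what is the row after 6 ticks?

1.1.1..1..1.1..1

111.1..1.11.1..1
..1.1..1..1.1..1
1.1.1..1..1.1..1
1.1.1..1..1.1..1  (fixed point — unchanged through tick 6)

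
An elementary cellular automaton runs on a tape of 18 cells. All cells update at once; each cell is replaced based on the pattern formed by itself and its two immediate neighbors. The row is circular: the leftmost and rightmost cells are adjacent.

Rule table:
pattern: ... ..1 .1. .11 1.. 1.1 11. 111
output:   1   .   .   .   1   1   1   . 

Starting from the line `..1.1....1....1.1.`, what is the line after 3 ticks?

.11..1..111..11..1

tick 1: 1..1.111..111..1.1
tick 2: 11..1..11...11..1.
tick 3: .11..1..111..11..1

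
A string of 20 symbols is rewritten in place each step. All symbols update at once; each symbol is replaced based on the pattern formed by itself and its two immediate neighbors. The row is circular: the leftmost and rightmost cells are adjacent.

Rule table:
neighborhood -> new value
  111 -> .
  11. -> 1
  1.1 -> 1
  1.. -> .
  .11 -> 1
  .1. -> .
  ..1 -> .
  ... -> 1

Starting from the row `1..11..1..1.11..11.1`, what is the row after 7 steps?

11.11..1....11..1.11

1..11......111..1111
1..11.1111.1.1..1...
...1111..11.1.....1.
11.1..1..111..111...
111......1.1..1.1.1.
1.1.1111..1....1.1.1
11.11..1....11..1.11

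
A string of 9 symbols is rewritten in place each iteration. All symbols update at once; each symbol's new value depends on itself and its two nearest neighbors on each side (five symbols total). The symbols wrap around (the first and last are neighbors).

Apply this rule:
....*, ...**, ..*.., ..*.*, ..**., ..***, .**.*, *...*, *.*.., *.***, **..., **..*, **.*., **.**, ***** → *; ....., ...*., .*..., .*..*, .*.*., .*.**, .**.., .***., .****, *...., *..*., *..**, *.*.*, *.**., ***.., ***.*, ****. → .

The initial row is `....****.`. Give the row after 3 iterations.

..***...*
..*..**.*
..*..****

..*..****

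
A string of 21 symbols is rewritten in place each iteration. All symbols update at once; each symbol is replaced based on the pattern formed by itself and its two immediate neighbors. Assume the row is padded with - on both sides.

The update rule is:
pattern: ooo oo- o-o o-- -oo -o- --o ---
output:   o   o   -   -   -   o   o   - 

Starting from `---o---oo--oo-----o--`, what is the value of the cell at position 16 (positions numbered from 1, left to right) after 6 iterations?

--oo--o-o-o-o----oo--
-o-o-oo-o-o-o---o-o--
oo-o--o-o-o-o--oo-o--
-o-o-oo-o-o-o-o-o-o--
oo-o--o-o-o-o-o-o-o--
-o-o-oo-o-o-o-o-o-o--
position 16 holds -

-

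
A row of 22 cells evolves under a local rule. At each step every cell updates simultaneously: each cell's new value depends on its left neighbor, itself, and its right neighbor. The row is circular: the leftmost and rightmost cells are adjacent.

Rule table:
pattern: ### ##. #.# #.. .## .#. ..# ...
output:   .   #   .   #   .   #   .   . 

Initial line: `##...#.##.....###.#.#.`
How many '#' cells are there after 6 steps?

12

.##..#..##......#.#.#.
..##.##..##.....#.#.##
#..#..##..##....#.#..#
##.##..##..##...#.##..
.#..##..##..##..#..##.
.##..##..##..##.##..##
count of #: 12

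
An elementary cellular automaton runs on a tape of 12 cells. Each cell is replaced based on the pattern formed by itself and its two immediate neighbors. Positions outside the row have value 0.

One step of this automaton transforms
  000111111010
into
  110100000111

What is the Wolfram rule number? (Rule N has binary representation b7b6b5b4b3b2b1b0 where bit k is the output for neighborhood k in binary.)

61

position 4: 111 → 0  (bit 7 = 0)
position 8: 110 → 0  (bit 6 = 0)
position 9: 101 → 1  (bit 5 = 1)
position 11: 100 → 1  (bit 4 = 1)
position 3: 011 → 1  (bit 3 = 1)
position 10: 010 → 1  (bit 2 = 1)
position 2: 001 → 0  (bit 1 = 0)
position 0: 000 → 1  (bit 0 = 1)
bits b7..b0 = 00111101 = 61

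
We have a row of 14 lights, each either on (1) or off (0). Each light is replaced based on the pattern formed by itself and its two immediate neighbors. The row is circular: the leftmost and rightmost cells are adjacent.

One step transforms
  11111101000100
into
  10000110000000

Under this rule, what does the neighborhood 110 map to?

1

At position 5 the neighborhood is 110; the next row has 1 there.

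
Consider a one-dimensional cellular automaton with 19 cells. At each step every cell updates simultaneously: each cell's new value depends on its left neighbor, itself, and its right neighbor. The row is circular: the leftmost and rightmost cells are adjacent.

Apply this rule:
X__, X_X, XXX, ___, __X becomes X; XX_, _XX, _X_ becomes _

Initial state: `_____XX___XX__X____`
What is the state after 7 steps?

X_X_X__X_X__XX_X_X_

step 1: XXXXX__XXX__XX_XXXX
step 2: XXXX_XX_X_XX__X_XXX
step 3: XXX_X__X_X__XX_X_XX
step 4: XX_X_XX_X_XX__X_X_X
step 5: X_X_X__X_X__XX_X_X_
step 6: _X_X_XX_X_XX__X_X_X
step 7: X_X_X__X_X__XX_X_X_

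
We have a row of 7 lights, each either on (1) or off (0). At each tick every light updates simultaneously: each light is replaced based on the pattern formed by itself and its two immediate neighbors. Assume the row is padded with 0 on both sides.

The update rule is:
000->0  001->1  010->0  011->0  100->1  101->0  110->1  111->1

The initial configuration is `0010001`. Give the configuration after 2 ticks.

1000001

0101010
1000001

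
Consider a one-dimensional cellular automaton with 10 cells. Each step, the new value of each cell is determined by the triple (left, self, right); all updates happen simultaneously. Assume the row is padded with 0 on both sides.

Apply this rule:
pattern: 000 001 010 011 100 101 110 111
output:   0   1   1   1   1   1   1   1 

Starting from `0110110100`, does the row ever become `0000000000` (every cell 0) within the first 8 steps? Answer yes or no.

1111111110
1111111111
1111111111  (fixed point — unchanged through step 8)
step 8 is 1111111111, still not uniform 0

no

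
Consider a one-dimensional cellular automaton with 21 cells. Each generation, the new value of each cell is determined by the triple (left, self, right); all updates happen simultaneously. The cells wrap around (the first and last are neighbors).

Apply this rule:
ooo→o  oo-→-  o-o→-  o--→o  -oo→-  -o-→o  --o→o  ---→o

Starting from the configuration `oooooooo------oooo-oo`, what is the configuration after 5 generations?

generation 1: ooooooo-oooooo-oo---o
generation 2: oooooo---oooo----ooo-
generation 3: -oooo-ooo-oo-oooo-o--
generation 4: o-oo---o------oo--ooo
generation 5: ----oooooooooo--oo-oo

----oooooooooo--oo-oo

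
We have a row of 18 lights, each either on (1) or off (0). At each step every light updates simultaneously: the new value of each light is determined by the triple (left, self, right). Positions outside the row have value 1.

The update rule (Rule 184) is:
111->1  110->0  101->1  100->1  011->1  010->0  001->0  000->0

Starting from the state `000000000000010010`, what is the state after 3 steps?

101000000000000011

100000000000001001
010000000000000101
101000000000000011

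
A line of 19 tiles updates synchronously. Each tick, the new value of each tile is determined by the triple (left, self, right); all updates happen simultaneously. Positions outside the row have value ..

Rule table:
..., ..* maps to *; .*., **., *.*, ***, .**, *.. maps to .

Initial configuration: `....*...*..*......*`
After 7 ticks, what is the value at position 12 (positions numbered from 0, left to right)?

****..**..*..*****.
.....*...*..*......
*****..**..*..*****
......*...*..*.....
******..**..*..****
.......*...*..*....
*******..**..*..***
position 12 holds .

.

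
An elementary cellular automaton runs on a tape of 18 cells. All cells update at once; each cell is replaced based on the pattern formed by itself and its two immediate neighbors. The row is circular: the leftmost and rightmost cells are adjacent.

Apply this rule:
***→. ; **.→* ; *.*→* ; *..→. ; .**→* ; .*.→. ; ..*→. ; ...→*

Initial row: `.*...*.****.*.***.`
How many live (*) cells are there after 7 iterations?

4

iteration 1: ...*..**..**.**.*.
iteration 2: **....**..******..
iteration 3: **.**.**..*....*..
iteration 4: ********....**....
iteration 5: *......*.**.**.**.
iteration 6: ..****..**********
iteration 7: ..*..*..*........*
count of *: 4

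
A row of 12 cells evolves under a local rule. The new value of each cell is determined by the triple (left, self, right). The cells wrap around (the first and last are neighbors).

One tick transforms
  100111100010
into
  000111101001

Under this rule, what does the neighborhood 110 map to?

At position 6 the neighborhood is 110; the next row has 1 there.

1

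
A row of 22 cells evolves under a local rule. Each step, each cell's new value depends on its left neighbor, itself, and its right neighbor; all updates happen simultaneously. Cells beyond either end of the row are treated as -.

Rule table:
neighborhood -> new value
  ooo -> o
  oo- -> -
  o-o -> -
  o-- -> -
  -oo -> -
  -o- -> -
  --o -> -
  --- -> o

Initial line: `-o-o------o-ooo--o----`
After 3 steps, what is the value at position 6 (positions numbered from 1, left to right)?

-----oooo----o-----ooo
oooo--oo--oo---ooo--o-
-oo----------o--o-----
position 6 holds -

-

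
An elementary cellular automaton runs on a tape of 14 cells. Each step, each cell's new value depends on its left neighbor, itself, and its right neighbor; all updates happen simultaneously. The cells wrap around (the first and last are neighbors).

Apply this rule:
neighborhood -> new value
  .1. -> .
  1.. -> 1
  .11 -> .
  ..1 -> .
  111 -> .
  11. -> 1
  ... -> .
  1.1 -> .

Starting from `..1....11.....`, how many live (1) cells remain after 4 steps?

step 1: ...1....11....
step 2: ....1....11...
step 3: .....1....11..
step 4: ......1....11.
count of 1: 3

3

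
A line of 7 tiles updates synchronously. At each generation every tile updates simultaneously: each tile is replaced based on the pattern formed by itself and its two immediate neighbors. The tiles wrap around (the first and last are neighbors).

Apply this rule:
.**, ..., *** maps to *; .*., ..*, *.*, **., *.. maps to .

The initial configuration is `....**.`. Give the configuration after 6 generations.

***.*..
**.....
*..***.
...**..
**.*..*
*.....*

*.....*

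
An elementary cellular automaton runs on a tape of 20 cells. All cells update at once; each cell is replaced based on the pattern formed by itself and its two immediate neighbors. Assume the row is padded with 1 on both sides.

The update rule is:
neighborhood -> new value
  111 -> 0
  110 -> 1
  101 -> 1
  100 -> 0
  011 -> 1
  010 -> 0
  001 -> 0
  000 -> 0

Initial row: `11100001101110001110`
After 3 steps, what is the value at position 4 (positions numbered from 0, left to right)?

step 1: 00100001111010001011
step 2: 00000001001100000110
step 3: 00000000001100000111
position 4 holds 0

0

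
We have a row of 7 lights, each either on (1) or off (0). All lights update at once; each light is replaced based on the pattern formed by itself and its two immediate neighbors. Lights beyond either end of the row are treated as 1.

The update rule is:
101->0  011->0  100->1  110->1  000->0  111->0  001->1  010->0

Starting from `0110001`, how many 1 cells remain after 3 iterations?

iteration 1: 0011010
iteration 2: 1101000
iteration 3: 0100101
count of 1: 3

3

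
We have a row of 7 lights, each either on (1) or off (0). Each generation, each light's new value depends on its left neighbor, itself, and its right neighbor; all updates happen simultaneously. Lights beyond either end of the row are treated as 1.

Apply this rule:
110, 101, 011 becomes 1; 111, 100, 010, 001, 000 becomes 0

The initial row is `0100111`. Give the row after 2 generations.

1000100
1000000

1000000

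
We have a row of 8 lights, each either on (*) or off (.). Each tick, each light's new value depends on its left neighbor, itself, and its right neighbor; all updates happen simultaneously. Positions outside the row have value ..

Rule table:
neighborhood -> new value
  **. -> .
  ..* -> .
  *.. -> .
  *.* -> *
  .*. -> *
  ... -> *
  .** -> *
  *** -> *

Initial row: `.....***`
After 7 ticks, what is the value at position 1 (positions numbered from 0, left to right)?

.

tick 1: ****.**.
tick 2: ***.**..
tick 3: **.**..*
tick 4: *.**...*
tick 5: ***..*.*
tick 6: **...***
tick 7: *..*.**.
position 1 holds .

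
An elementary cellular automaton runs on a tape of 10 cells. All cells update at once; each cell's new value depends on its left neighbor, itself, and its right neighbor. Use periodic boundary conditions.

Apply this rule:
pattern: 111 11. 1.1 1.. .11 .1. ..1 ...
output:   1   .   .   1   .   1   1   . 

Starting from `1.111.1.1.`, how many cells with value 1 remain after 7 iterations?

1..1..1.1.
1111111.1.
.11111..1.
1.111.1111
...1...111
1.111.1.1.  (repeats iteration 0; period 6)
iteration 7: 1..1..1.1.
count of 1: 4

4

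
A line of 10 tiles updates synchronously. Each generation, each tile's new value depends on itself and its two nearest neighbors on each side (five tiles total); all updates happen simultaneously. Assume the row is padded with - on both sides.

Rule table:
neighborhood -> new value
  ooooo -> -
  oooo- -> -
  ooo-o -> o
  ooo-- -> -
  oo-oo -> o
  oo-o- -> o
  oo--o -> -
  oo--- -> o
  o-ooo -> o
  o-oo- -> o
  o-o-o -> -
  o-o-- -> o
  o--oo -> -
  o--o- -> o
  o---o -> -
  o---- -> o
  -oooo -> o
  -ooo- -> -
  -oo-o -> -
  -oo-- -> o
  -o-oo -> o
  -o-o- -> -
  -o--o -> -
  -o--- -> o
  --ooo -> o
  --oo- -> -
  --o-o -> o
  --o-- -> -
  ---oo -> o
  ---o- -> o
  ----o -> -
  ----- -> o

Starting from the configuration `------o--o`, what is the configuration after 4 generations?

-o--ooo-o-

oooo-o--o-
oo-ooo-o-o
--oo-oo--o
-o--ooo-o-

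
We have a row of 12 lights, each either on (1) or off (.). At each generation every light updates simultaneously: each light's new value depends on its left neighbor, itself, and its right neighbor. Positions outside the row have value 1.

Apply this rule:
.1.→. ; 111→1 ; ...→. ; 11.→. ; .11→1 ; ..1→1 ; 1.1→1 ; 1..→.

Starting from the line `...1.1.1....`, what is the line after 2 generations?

..1.1.1....1
.1.1.1....11

.1.1.1....11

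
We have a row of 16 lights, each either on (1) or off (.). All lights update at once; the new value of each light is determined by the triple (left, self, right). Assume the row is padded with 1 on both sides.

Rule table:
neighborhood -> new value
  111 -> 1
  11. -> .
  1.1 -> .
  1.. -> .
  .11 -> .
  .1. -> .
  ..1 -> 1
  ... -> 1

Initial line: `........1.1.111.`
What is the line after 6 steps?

..1..1..1.11..1.

.1111111.....1..
..11111..1111..1
.1.111..1.11..1.
....1..1.....1..
.111..1..1111..1
..1..1..1.11..1.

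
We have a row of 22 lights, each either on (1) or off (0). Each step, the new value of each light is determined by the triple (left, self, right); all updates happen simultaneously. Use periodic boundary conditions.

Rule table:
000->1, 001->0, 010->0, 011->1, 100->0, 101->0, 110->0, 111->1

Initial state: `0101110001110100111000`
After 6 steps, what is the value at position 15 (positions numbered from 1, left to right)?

0001100101100000110011
0101000001001110100010
0000011100001100001000
1111011001101001100011
1110010001000001001011
1100000100011100000011
position 15 holds 0

0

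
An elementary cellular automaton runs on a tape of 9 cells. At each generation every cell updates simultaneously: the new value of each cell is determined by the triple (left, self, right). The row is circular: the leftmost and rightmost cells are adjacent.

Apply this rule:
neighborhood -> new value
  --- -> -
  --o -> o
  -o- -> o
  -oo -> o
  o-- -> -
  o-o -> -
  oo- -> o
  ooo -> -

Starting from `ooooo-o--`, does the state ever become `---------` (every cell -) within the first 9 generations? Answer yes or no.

no

o---o-o-o
o--oo-o-o
o-ooo-o-o
o-o-o-o-o
o-o-o-o-o  (fixed point — unchanged through generation 9)
generation 9 is o-o-o-o-o, still not uniform -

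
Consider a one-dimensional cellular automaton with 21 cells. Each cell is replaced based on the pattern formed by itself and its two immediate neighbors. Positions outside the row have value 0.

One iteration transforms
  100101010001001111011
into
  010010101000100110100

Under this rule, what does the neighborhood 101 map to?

At position 4 the neighborhood is 101; the next row has 1 there.

1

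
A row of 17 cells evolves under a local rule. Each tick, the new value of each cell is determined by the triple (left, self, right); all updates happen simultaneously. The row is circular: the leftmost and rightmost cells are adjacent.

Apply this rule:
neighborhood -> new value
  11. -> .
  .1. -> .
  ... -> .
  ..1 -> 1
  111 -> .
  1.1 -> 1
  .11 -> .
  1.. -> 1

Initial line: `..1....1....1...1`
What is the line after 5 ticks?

tick 1: 11.1..1.1..1.1.1.
tick 2: ..1.11.1.11.1.1.1
tick 3: 11.1..1.1..1.1.1.  (repeats tick 1; period 2)
tick 5: 11.1..1.1..1.1.1.

11.1..1.1..1.1.1.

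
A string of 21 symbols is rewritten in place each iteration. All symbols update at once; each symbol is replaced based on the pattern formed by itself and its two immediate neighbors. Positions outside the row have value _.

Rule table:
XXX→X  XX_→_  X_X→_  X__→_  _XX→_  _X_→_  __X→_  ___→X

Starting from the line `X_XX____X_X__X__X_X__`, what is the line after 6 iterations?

iteration 1: _____XX_____________X
iteration 2: XXXX____XXXXXXXXXXX__
iteration 3: _XX__XX__XXXXXXXXX__X
iteration 4: __________XXXXXXX____
iteration 5: XXXXXXXXX__XXXXX__XXX
iteration 6: _XXXXXXX____XXX____X_

_XXXXXXX____XXX____X_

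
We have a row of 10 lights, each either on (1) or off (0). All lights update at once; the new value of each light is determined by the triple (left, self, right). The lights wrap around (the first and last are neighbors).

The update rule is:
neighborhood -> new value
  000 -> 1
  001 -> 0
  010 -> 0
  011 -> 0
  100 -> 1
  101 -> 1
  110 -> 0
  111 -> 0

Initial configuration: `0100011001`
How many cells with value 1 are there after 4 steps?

4

step 1: 1011000100
step 2: 0100110010
step 3: 0010001001
step 4: 1001100100
count of 1: 4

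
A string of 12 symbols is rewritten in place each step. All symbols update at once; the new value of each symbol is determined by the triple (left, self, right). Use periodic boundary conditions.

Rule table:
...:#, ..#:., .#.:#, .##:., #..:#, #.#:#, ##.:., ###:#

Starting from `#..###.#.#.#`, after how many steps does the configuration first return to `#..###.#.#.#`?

step 1: .#..#.#####.
step 2: .##.##.###.#
step 3: #..#..#.#.##
step 4: .#.##.####.#
step 5: ###..#.##.##
step 6: ##.#.##..#.#
step 7: #.###..#.##.
step 8: ##.#.#.##..#
step 9: #.#####..#..
step 10: ##.###.#.##.
step 11: ..#.#.###..#
step 12: #.####.#.#.#
step 13: .#.##.#####.
step 14: .##..#.###.#
step 15: #..#.##.#.##
step 16: .#.##..###.#
step 17: ###..#..#.##
step 18: ##.#.##.##.#
step 19: #.###..#..#.
step 20: ##.#.#.##.##
step 21: #.#####..#.#
step 22: .#.###.#.##.
step 23: .##.#.###..#
step 24: #..###.#.#.#

24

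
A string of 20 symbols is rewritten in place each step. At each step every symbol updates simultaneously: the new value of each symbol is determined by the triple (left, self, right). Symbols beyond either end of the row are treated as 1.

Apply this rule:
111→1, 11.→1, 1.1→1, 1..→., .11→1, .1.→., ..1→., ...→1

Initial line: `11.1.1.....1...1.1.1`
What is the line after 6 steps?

11111111111..1111111

111.1..111...1..1.11
1111...111.1.....111
1111.1.1111..111.111
11111.11111..1111111
11111111111..1111111
11111111111..1111111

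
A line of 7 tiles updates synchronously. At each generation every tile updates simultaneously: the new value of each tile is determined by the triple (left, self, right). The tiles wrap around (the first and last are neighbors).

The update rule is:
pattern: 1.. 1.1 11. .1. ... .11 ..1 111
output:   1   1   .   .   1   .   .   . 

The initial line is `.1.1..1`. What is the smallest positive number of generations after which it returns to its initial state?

1.1.1..
.1.1.1.
..1.1.1
1..1.1.
.1..1.1
1.1..1.
.1.1..1

7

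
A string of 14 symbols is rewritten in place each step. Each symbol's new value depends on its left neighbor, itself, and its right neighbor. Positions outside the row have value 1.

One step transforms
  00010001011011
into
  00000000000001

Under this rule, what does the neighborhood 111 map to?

At position 13 the neighborhood is 111; the next row has 1 there.

1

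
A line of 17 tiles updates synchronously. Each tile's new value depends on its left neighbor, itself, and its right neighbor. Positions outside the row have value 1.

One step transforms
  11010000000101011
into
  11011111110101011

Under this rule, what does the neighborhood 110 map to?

1

At position 1 the neighborhood is 110; the next row has 1 there.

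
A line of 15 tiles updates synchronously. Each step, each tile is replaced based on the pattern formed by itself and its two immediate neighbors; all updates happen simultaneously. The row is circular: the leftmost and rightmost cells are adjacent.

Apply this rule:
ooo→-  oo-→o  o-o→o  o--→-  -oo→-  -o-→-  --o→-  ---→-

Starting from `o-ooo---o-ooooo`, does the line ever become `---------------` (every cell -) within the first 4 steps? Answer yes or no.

oo--o----o-----
-o-------------
---------------
all cells are - at step 3

yes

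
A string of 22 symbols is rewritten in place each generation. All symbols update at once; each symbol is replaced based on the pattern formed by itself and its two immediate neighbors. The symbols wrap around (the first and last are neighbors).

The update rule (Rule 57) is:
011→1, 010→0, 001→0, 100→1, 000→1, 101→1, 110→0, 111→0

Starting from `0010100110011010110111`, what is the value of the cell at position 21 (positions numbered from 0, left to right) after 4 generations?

generation 1: 1001010101010101101100
generation 2: 0100101010101011011010
generation 3: 0010010101010110110101
generation 4: 1001001010101101101010
position 21 holds 0

0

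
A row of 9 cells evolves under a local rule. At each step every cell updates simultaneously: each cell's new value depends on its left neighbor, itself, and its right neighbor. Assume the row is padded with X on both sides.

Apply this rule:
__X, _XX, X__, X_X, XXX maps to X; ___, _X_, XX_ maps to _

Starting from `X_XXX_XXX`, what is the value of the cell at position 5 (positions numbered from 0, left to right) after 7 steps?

X

_XXX_XXXX
XXX_XXXXX
XX_XXXXXX
X_XXXXXXX
_XXXXXXXX
XXXXXXXXX
XXXXXXXXX
position 5 holds X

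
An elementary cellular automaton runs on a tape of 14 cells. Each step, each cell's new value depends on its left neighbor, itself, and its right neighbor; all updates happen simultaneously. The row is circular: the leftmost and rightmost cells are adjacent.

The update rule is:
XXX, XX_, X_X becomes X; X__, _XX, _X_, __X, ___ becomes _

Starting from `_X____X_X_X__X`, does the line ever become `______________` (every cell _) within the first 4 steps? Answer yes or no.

yes

X______X_X____
________X_____
______________
all cells are _ at step 3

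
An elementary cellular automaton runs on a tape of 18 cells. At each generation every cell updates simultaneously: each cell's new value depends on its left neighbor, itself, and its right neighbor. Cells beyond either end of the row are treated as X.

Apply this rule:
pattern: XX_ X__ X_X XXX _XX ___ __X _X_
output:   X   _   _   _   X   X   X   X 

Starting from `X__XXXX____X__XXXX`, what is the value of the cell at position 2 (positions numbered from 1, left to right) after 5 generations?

X_XX__X_XXXX_XX___
X_XX_XX_X__X_XX_XX
X_XX_XX_X_XX_XX_X_
X_XX_XX_X_XX_XX_X_  (fixed point — unchanged through generation 5)
position 2 holds _

_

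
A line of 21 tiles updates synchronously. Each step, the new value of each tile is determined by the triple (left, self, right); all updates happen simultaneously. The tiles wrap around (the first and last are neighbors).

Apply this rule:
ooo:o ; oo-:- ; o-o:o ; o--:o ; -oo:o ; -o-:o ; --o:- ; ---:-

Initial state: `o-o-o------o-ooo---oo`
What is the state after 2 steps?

-ooooo-----oooo-o--oo
ooooo-o----ooo-ooo-o-

ooooo-o----ooo-ooo-o-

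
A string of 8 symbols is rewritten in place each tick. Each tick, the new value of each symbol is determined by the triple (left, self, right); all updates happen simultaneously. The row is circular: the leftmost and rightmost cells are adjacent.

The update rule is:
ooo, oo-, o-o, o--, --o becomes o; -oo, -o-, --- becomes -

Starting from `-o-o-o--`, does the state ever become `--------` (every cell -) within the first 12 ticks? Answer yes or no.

no

tick 1: o-o-o-o-
tick 2: -o-o-o-o
tick 3: o-o-o-o-  (repeats tick 1; period 2)
tick 12: -o-o-o-o
tick 12 is -o-o-o-o, still not uniform -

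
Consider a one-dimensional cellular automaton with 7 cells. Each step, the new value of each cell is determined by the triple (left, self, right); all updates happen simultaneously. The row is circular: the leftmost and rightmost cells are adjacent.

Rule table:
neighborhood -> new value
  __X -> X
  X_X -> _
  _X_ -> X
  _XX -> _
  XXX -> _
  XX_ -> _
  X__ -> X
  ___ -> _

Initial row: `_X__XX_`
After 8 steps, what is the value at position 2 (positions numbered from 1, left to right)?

XXXX__X
____XX_
___X__X
X_XXXXX
_______
_______  (fixed point — unchanged through step 8)
position 2 holds _

_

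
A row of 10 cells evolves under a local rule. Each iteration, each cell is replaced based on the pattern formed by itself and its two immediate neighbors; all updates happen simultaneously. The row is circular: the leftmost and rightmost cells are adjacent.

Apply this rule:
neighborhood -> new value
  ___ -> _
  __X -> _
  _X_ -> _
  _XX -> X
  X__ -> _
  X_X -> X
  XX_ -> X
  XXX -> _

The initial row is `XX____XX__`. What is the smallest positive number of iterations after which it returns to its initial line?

1

iteration 1: XX____XX__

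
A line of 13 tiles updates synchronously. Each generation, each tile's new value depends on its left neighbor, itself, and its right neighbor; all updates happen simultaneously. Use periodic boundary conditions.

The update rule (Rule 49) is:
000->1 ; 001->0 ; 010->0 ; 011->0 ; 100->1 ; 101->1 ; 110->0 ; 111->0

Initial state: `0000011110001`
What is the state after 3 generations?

1110000011001

1111000001100
0000111100010
1110000011001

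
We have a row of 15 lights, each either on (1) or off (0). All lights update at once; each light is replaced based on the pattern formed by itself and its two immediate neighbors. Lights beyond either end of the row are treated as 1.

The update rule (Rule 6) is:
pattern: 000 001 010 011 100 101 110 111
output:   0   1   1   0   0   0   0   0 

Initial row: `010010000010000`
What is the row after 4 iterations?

010000100001000

010110000110001
010000001000010
010000011000110
010000100001000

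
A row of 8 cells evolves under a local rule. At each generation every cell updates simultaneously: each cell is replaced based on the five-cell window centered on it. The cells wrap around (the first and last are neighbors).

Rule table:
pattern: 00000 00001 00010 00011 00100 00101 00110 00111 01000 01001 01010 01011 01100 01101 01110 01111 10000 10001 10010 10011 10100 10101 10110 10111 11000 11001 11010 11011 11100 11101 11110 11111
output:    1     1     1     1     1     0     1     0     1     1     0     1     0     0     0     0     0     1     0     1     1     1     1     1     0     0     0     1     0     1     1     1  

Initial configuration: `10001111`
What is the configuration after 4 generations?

00110011
01100110
11001100
10011001

10011001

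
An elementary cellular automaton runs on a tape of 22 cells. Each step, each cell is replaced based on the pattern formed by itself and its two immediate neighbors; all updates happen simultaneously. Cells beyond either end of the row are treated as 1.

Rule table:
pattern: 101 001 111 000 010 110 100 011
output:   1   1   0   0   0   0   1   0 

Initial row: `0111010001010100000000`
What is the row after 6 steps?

step 1: 1000101010101010000001
step 2: 0101010101010101000010
step 3: 1010101010101010100101
step 4: 0101010101010101011010
step 5: 1010101010101010100101  (repeats step 3; period 2)
step 6: 0101010101010101011010

0101010101010101011010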